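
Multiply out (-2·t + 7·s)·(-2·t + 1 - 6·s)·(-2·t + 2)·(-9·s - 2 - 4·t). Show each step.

56·s·t^3 - 32·t^3 + 32·t^4 - 44·s·t^2 - 8·t^2 + 16·s·t + 8·t - 372·s^2·t^2 + 330·s^2·t + 42·s^2 - 28·s - 756·s^3·t + 756·s^3

(-2·t + 7·s)·(-2·t + 1 - 6·s)·(-2·t + 2)·(-9·s - 2 - 4·t)
= (4·t^2 - 2·t + 12·s·t - 14·s·t + 7·s - 42·s^2)·(-2·t + 2)·(-9·s - 2 - 4·t)    [distributive law]
= (4·t^2 - 2·t - 2·s·t + 7·s - 42·s^2)·(-2·t + 2)·(-9·s - 2 - 4·t)    [combine like terms]
= (-8·t^3 + 8·t^2 + 4·t^2 - 4·t + 4·s·t^2 - 4·s·t - 14·s·t + 14·s + 84·s^2·t - 84·s^2)·(-9·s - 2 - 4·t)    [distributive law]
= (-8·t^3 + 12·t^2 - 4·t + 4·s·t^2 - 18·s·t + 14·s + 84·s^2·t - 84·s^2)·(-9·s - 2 - 4·t)    [combine like terms]
= 72·s·t^3 + 16·t^3 + 32·t^4 - 108·s·t^2 - 24·t^2 - 48·t^3 + 36·s·t + 8·t + 16·t^2 - 36·s^2·t^2 - 8·s·t^2 - 16·s·t^3 + 162·s^2·t + 36·s·t + 72·s·t^2 - 126·s^2 - 28·s - 56·s·t - 756·s^3·t - 168·s^2·t - 336·s^2·t^2 + 756·s^3 + 168·s^2 + 336·s^2·t    [distributive law]
= 56·s·t^3 - 32·t^3 + 32·t^4 - 44·s·t^2 - 8·t^2 + 16·s·t + 8·t - 372·s^2·t^2 + 330·s^2·t + 42·s^2 - 28·s - 756·s^3·t + 756·s^3    [combine like terms]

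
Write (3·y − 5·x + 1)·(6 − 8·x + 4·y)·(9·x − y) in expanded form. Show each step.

(3·y − 5·x + 1)·(6 − 8·x + 4·y)·(9·x − y)
= (18·y − 24·x·y + 12·y^2 − 30·x + 40·x^2 − 20·x·y + 6 − 8·x + 4·y)·(9·x − y)    [distributive law]
= (22·y − 44·x·y + 12·y^2 − 38·x + 40·x^2 + 6)·(9·x − y)    [combine like terms]
= 198·x·y − 22·y^2 − 396·x^2·y + 44·x·y^2 + 108·x·y^2 − 12·y^3 − 342·x^2 + 38·x·y + 360·x^3 − 40·x^2·y + 54·x − 6·y    [distributive law]
= 236·x·y − 22·y^2 − 436·x^2·y + 152·x·y^2 − 12·y^3 − 342·x^2 + 360·x^3 + 54·x − 6·y    [combine like terms]

236·x·y − 22·y^2 − 436·x^2·y + 152·x·y^2 − 12·y^3 − 342·x^2 + 360·x^3 + 54·x − 6·y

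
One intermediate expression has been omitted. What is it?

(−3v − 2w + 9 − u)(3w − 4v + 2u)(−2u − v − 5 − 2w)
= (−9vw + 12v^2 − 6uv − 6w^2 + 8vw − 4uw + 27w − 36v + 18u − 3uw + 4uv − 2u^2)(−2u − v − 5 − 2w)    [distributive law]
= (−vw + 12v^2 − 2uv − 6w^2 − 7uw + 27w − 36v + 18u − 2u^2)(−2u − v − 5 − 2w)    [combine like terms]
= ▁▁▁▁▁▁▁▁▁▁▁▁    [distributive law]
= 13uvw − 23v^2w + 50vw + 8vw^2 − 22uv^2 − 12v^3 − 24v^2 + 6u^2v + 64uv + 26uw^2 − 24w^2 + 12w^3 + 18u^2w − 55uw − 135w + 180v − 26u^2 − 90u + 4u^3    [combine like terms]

After distributive law, the bracketed line is:

2uvw + v^2w + 5vw + 2vw^2 − 24uv^2 − 12v^3 − 60v^2 − 24v^2w + 4u^2v + 2uv^2 + 10uv + 4uvw + 12uw^2 + 6vw^2 + 30w^2 + 12w^3 + 14u^2w + 7uvw + 35uw + 14uw^2 − 54uw − 27vw − 135w − 54w^2 + 72uv + 36v^2 + 180v + 72vw − 36u^2 − 18uv − 90u − 36uw + 4u^3 + 2u^2v + 10u^2 + 4u^2w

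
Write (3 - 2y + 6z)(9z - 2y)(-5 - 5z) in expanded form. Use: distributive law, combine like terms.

(3 - 2y + 6z)(9z - 2y)(-5 - 5z)
= (27z - 6y - 18yz + 4y² + 54z² - 12yz)(-5 - 5z)    [distributive law]
= (27z - 6y - 30yz + 4y² + 54z²)(-5 - 5z)    [combine like terms]
= -135z - 135z² + 30y + 30yz + 150yz + 150yz² - 20y² - 20y²z - 270z² - 270z³    [distributive law]
= -135z - 405z² + 30y + 180yz + 150yz² - 20y² - 20y²z - 270z³    [combine like terms]

-135z - 405z² + 30y + 180yz + 150yz² - 20y² - 20y²z - 270z³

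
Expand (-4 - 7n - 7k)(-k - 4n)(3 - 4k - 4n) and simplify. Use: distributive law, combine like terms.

12k + 5k² + 25kn + 48n + 20n² - 168k²n - 252kn² - 112n³ - 28k³

(-4 - 7n - 7k)(-k - 4n)(3 - 4k - 4n)
= (4k + 16n + 7kn + 28n² + 7k² + 28kn)(3 - 4k - 4n)    [distributive law]
= (4k + 16n + 35kn + 28n² + 7k²)(3 - 4k - 4n)    [combine like terms]
= 12k - 16k² - 16kn + 48n - 64kn - 64n² + 105kn - 140k²n - 140kn² + 84n² - 112kn² - 112n³ + 21k² - 28k³ - 28k²n    [distributive law]
= 12k + 5k² + 25kn + 48n + 20n² - 168k²n - 252kn² - 112n³ - 28k³    [combine like terms]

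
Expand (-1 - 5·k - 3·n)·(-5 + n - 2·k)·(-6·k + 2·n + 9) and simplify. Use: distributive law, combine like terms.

(-1 - 5·k - 3·n)·(-5 + n - 2·k)·(-6·k + 2·n + 9)
= (5 - n + 2·k + 25·k - 5·k·n + 10·k^2 + 15·n - 3·n^2 + 6·k·n)·(-6·k + 2·n + 9)    [distributive law]
= (5 + 14·n + 27·k + k·n + 10·k^2 - 3·n^2)·(-6·k + 2·n + 9)    [combine like terms]
= -30·k + 10·n + 45 - 84·k·n + 28·n^2 + 126·n - 162·k^2 + 54·k·n + 243·k - 6·k^2·n + 2·k·n^2 + 9·k·n - 60·k^3 + 20·k^2·n + 90·k^2 + 18·k·n^2 - 6·n^3 - 27·n^2    [distributive law]
= 213·k + 136·n + 45 - 21·k·n + n^2 - 72·k^2 + 14·k^2·n + 20·k·n^2 - 60·k^3 - 6·n^3    [combine like terms]

213·k + 136·n + 45 - 21·k·n + n^2 - 72·k^2 + 14·k^2·n + 20·k·n^2 - 60·k^3 - 6·n^3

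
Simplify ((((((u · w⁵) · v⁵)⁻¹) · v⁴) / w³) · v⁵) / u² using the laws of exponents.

u⁻³v⁴w⁻⁸

((((((u · w⁵) · v⁵)⁻¹) · v⁴) / w³) · v⁵) / u²
= ((((((u · w⁵)⁻¹) · ((v⁵)⁻¹)) · v⁴) / w³) · v⁵) / u²    [power of a product]
= ((((((u⁻¹) · ((w⁵)⁻¹)) · ((v⁵)⁻¹)) · v⁴) / w³) · v⁵) / u²    [power of a product]
= (((((u⁻¹ · w⁻⁵) · ((v⁵)⁻¹)) · v⁴) / w³) · v⁵) / u²    [power of a power]
= (((((u⁻¹ · w⁻⁵) · v⁻⁵) · v⁴) / w³) · v⁵) / u²    [power of a power]
= u⁻³v⁴w⁻⁸    [quotient of powers; product of powers]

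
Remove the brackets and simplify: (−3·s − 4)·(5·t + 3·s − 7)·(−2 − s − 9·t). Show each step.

(−3·s − 4)·(5·t + 3·s − 7)·(−2 − s − 9·t)
= (−15·s·t − 9·s^2 + 21·s − 20·t − 12·s + 28)·(−2 − s − 9·t)    [distributive law]
= (−15·s·t − 9·s^2 + 9·s − 20·t + 28)·(−2 − s − 9·t)    [combine like terms]
= 30·s·t + 15·s^2·t + 135·s·t^2 + 18·s^2 + 9·s^3 + 81·s^2·t − 18·s − 9·s^2 − 81·s·t + 40·t + 20·s·t + 180·t^2 − 56 − 28·s − 252·t    [distributive law]
= −31·s·t + 96·s^2·t + 135·s·t^2 + 9·s^2 + 9·s^3 − 46·s − 212·t + 180·t^2 − 56    [combine like terms]

−31·s·t + 96·s^2·t + 135·s·t^2 + 9·s^2 + 9·s^3 − 46·s − 212·t + 180·t^2 − 56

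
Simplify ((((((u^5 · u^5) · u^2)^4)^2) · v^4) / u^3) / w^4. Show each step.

((((((u^5 · u^5) · u^2)^4)^2) · v^4) / u^3) / w^4
= (((((u^5 · u^5) · u^2)^8) · v^4) / u^3) / w^4    [power of a power]
= (((((u^5 · u^5)^8) · ((u^2)^8)) · v^4) / u^3) / w^4    [power of a product]
= ((((((u^5)^8) · ((u^5)^8)) · ((u^2)^8)) · v^4) / u^3) / w^4    [power of a product]
= ((((u^40 · ((u^5)^8)) · ((u^2)^8)) · v^4) / u^3) / w^4    [power of a power]
= ((((u^40 · u^40) · ((u^2)^8)) · v^4) / u^3) / w^4    [power of a power]
= (((u^80 · ((u^2)^8)) · v^4) / u^3) / w^4    [product of powers]
= (((u^80 · u^16) · v^4) / u^3) / w^4    [power of a power]
= ((u^96 · v^4) / u^3) / w^4    [product of powers]
= u^93·v^4·w^(-4)    [quotient of powers]

u^93·v^4·w^(-4)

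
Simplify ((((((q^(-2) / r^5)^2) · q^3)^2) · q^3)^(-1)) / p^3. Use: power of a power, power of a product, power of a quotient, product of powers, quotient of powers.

p^(-3)q^(-1)r^20

((((((q^(-2) / r^5)^2) · q^3)^2) · q^3)^(-1)) / p^3
= ((((((q^(-2) / r^5)^2) · q^3)^2)^(-1)) · ((q^3)^(-1))) / p^3    [power of a product]
= (((((q^(-2) / r^5)^2) · q^3)^(-2)) · ((q^3)^(-1))) / p^3    [power of a power]
= (((((q^(-2) / r^5)^2)^(-2)) · ((q^3)^(-2))) · ((q^3)^(-1))) / p^3    [power of a product]
= ((((q^(-2) / r^5)^(-4)) · ((q^3)^(-2))) · ((q^3)^(-1))) / p^3    [power of a power]
= (((((q^(-2))^(-4)) / ((r^5)^(-4))) · ((q^3)^(-2))) · ((q^3)^(-1))) / p^3    [power of a quotient]
= (((q^8 / ((r^5)^(-4))) · ((q^3)^(-2))) · ((q^3)^(-1))) / p^3    [power of a power]
= (((q^8 / r^(-20)) · ((q^3)^(-2))) · ((q^3)^(-1))) / p^3    [power of a power]
= (((q^8 / r^(-20)) · q^(-6)) · ((q^3)^(-1))) / p^3    [power of a power]
= (((q^8 / r^(-20)) · q^(-6)) · q^(-3)) / p^3    [power of a power]
= p^(-3)q^(-1)r^20    [quotient of powers; product of powers]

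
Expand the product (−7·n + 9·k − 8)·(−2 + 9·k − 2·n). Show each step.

(−7·n + 9·k − 8)·(−2 + 9·k − 2·n)
= 14·n − 63·k·n + 14·n^2 − 18·k + 81·k^2 − 18·k·n + 16 − 72·k + 16·n    [distributive law]
= 30·n − 81·k·n + 14·n^2 − 90·k + 81·k^2 + 16    [combine like terms]

30·n − 81·k·n + 14·n^2 − 90·k + 81·k^2 + 16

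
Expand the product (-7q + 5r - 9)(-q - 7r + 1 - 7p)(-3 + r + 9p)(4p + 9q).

(-7q + 5r - 9)(-q - 7r + 1 - 7p)(-3 + r + 9p)(4p + 9q)
= (7q² + 49qr - 7q + 49pq - 5qr - 35r² + 5r - 35pr + 9q + 63r - 9 + 63p)(-3 + r + 9p)(4p + 9q)    [distributive law]
= (7q² + 44qr + 2q + 49pq - 35r² + 68r - 35pr - 9 + 63p)(-3 + r + 9p)(4p + 9q)    [combine like terms]
= (-21q² + 7q²r + 63pq² - 132qr + 44qr² + 396pqr - 6q + 2qr + 18pq - 147pq + 49pqr + 441p²q + 105r² - 35r³ - 315pr² - 204r + 68r² + 612pr + 105pr - 35pr² - 315p²r + 27 - 9r - 81p - 189p + 63pr + 567p²)(4p + 9q)    [distributive law]
= (-21q² + 7q²r + 63pq² - 130qr + 44qr² + 445pqr - 6q - 129pq + 441p²q + 173r² - 35r³ - 350pr² - 213r + 780pr - 315p²r + 27 - 270p + 567p²)(4p + 9q)    [combine like terms]
= -84pq² - 189q³ + 28pq²r + 63q³r + 252p²q² + 567pq³ - 520pqr - 1170q²r + 176pqr² + 396q²r² + 1780p²qr + 4005pq²r - 24pq - 54q² - 516p²q - 1161pq² + 1764p³q + 3969p²q² + 692pr² + 1557qr² - 140pr³ - 315qr³ - 1400p²r² - 3150pqr² - 852pr - 1917qr + 3120p²r + 7020pqr - 1260p³r - 2835p²qr + 108p + 243q - 1080p² - 2430pq + 2268p³ + 5103p²q    [distributive law]
= -1245pq² - 189q³ + 4033pq²r + 63q³r + 4221p²q² + 567pq³ + 6500pqr - 1170q²r - 2974pqr² + 396q²r² - 1055p²qr - 2454pq - 54q² + 4587p²q + 1764p³q + 692pr² + 1557qr² - 140pr³ - 315qr³ - 1400p²r² - 852pr - 1917qr + 3120p²r - 1260p³r + 108p + 243q - 1080p² + 2268p³    [combine like terms]

-1245pq² - 189q³ + 4033pq²r + 63q³r + 4221p²q² + 567pq³ + 6500pqr - 1170q²r - 2974pqr² + 396q²r² - 1055p²qr - 2454pq - 54q² + 4587p²q + 1764p³q + 692pr² + 1557qr² - 140pr³ - 315qr³ - 1400p²r² - 852pr - 1917qr + 3120p²r - 1260p³r + 108p + 243q - 1080p² + 2268p³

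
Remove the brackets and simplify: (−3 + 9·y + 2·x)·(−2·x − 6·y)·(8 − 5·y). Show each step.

(−3 + 9·y + 2·x)·(−2·x − 6·y)·(8 − 5·y)
= (6·x + 18·y − 18·x·y − 54·y^2 − 4·x^2 − 12·x·y)·(8 − 5·y)    [distributive law]
= (6·x + 18·y − 30·x·y − 54·y^2 − 4·x^2)·(8 − 5·y)    [combine like terms]
= 48·x − 30·x·y + 144·y − 90·y^2 − 240·x·y + 150·x·y^2 − 432·y^2 + 270·y^3 − 32·x^2 + 20·x^2·y    [distributive law]
= 48·x − 270·x·y + 144·y − 522·y^2 + 150·x·y^2 + 270·y^3 − 32·x^2 + 20·x^2·y    [combine like terms]

48·x − 270·x·y + 144·y − 522·y^2 + 150·x·y^2 + 270·y^3 − 32·x^2 + 20·x^2·y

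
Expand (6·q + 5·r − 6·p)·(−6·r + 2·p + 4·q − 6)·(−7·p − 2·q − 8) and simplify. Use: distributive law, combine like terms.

(6·q + 5·r − 6·p)·(−6·r + 2·p + 4·q − 6)·(−7·p − 2·q − 8)
= (−36·q·r + 12·p·q + 24·q² − 36·q − 30·r² + 10·p·r + 20·q·r − 30·r + 36·p·r − 12·p² − 24·p·q + 36·p)·(−7·p − 2·q − 8)    [distributive law]
= (−16·q·r − 12·p·q + 24·q² − 36·q − 30·r² + 46·p·r − 30·r − 12·p² + 36·p)·(−7·p − 2·q − 8)    [combine like terms]
= 112·p·q·r + 32·q²·r + 128·q·r + 84·p²·q + 24·p·q² + 96·p·q − 168·p·q² − 48·q³ − 192·q² + 252·p·q + 72·q² + 288·q + 210·p·r² + 60·q·r² + 240·r² − 322·p²·r − 92·p·q·r − 368·p·r + 210·p·r + 60·q·r + 240·r + 84·p³ + 24·p²·q + 96·p² − 252·p² − 72·p·q − 288·p    [distributive law]
= 20·p·q·r + 32·q²·r + 188·q·r + 108·p²·q − 144·p·q² + 276·p·q − 48·q³ − 120·q² + 288·q + 210·p·r² + 60·q·r² + 240·r² − 322·p²·r − 158·p·r + 240·r + 84·p³ − 156·p² − 288·p    [combine like terms]

20·p·q·r + 32·q²·r + 188·q·r + 108·p²·q − 144·p·q² + 276·p·q − 48·q³ − 120·q² + 288·q + 210·p·r² + 60·q·r² + 240·r² − 322·p²·r − 158·p·r + 240·r + 84·p³ − 156·p² − 288·p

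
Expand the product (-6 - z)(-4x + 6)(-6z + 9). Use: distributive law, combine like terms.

-108xz + 216x + 162z - 324 - 24xz^2 + 36z^2

(-6 - z)(-4x + 6)(-6z + 9)
= (24x - 36 + 4xz - 6z)(-6z + 9)    [distributive law]
= -144xz + 216x + 216z - 324 - 24xz^2 + 36xz + 36z^2 - 54z    [distributive law]
= -108xz + 216x + 162z - 324 - 24xz^2 + 36z^2    [combine like terms]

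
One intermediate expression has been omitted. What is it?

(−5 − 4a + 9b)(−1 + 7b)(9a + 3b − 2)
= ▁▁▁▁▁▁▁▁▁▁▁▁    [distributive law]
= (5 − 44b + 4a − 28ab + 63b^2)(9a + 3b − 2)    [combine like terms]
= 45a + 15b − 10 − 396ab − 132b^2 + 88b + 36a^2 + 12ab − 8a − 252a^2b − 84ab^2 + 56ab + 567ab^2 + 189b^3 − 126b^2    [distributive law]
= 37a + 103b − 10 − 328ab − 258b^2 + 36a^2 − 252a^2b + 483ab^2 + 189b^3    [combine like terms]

By distributive law:

(5 − 35b + 4a − 28ab − 9b + 63b^2)(9a + 3b − 2)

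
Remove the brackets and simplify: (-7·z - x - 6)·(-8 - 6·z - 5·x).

(-7·z - x - 6)·(-8 - 6·z - 5·x)
= 56·z + 42·z² + 35·x·z + 8·x + 6·x·z + 5·x² + 48 + 36·z + 30·x    [distributive law]
= 92·z + 42·z² + 41·x·z + 38·x + 5·x² + 48    [combine like terms]

92·z + 42·z² + 41·x·z + 38·x + 5·x² + 48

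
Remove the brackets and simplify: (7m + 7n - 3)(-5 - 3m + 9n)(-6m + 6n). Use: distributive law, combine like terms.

(7m + 7n - 3)(-5 - 3m + 9n)(-6m + 6n)
= (-35m - 21m^2 + 63mn - 35n - 21mn + 63n^2 + 15 + 9m - 27n)(-6m + 6n)    [distributive law]
= (-26m - 21m^2 + 42mn - 62n + 63n^2 + 15)(-6m + 6n)    [combine like terms]
= 156m^2 - 156mn + 126m^3 - 126m^2n - 252m^2n + 252mn^2 + 372mn - 372n^2 - 378mn^2 + 378n^3 - 90m + 90n    [distributive law]
= 156m^2 + 216mn + 126m^3 - 378m^2n - 126mn^2 - 372n^2 + 378n^3 - 90m + 90n    [combine like terms]

156m^2 + 216mn + 126m^3 - 378m^2n - 126mn^2 - 372n^2 + 378n^3 - 90m + 90n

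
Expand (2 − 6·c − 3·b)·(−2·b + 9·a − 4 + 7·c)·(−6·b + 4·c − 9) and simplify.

−102·b² − 115·b·c − 24·b + 135·a·b + 558·a·c − 162·a − 374·c + 72 + 530·c² + 78·b²·c + 216·b·c² + 216·a·b·c − 216·a·c² − 168·c³ − 36·b³ + 162·a·b²

(2 − 6·c − 3·b)·(−2·b + 9·a − 4 + 7·c)·(−6·b + 4·c − 9)
= (−4·b + 18·a − 8 + 14·c + 12·b·c − 54·a·c + 24·c − 42·c² + 6·b² − 27·a·b + 12·b − 21·b·c)·(−6·b + 4·c − 9)    [distributive law]
= (8·b + 18·a − 8 + 38·c − 9·b·c − 54·a·c − 42·c² + 6·b² − 27·a·b)·(−6·b + 4·c − 9)    [combine like terms]
= −48·b² + 32·b·c − 72·b − 108·a·b + 72·a·c − 162·a + 48·b − 32·c + 72 − 228·b·c + 152·c² − 342·c + 54·b²·c − 36·b·c² + 81·b·c + 324·a·b·c − 216·a·c² + 486·a·c + 252·b·c² − 168·c³ + 378·c² − 36·b³ + 24·b²·c − 54·b² + 162·a·b² − 108·a·b·c + 243·a·b    [distributive law]
= −102·b² − 115·b·c − 24·b + 135·a·b + 558·a·c − 162·a − 374·c + 72 + 530·c² + 78·b²·c + 216·b·c² + 216·a·b·c − 216·a·c² − 168·c³ − 36·b³ + 162·a·b²    [combine like terms]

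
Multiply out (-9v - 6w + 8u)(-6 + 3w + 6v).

54v - 63vw - 54v^2 + 36w - 18w^2 - 48u + 24uw + 48uv

(-9v - 6w + 8u)(-6 + 3w + 6v)
= 54v - 27vw - 54v^2 + 36w - 18w^2 - 36vw - 48u + 24uw + 48uv    [distributive law]
= 54v - 63vw - 54v^2 + 36w - 18w^2 - 48u + 24uw + 48uv    [combine like terms]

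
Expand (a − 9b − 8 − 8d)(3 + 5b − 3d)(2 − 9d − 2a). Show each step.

(a − 9b − 8 − 8d)(3 + 5b − 3d)(2 − 9d − 2a)
= (3a + 5ab − 3ad − 27b − 45b^2 + 27bd − 24 − 40b + 24d − 24d − 40bd + 24d^2)(2 − 9d − 2a)    [distributive law]
= (3a + 5ab − 3ad − 67b − 45b^2 − 13bd − 24 + 24d^2)(2 − 9d − 2a)    [combine like terms]
= 6a − 27ad − 6a^2 + 10ab − 45abd − 10a^2b − 6ad + 27ad^2 + 6a^2d − 134b + 603bd + 134ab − 90b^2 + 405b^2d + 90ab^2 − 26bd + 117bd^2 + 26abd − 48 + 216d + 48a + 48d^2 − 216d^3 − 48ad^2    [distributive law]
= 54a − 33ad − 6a^2 + 144ab − 19abd − 10a^2b − 21ad^2 + 6a^2d − 134b + 577bd − 90b^2 + 405b^2d + 90ab^2 + 117bd^2 − 48 + 216d + 48d^2 − 216d^3    [combine like terms]

54a − 33ad − 6a^2 + 144ab − 19abd − 10a^2b − 21ad^2 + 6a^2d − 134b + 577bd − 90b^2 + 405b^2d + 90ab^2 + 117bd^2 − 48 + 216d + 48d^2 − 216d^3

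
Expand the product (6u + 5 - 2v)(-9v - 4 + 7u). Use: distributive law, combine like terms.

(6u + 5 - 2v)(-9v - 4 + 7u)
= -54uv - 24u + 42u^2 - 45v - 20 + 35u + 18v^2 + 8v - 14uv    [distributive law]
= -68uv + 11u + 42u^2 - 37v - 20 + 18v^2    [combine like terms]

-68uv + 11u + 42u^2 - 37v - 20 + 18v^2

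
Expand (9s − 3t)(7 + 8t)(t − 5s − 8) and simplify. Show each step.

(9s − 3t)(7 + 8t)(t − 5s − 8)
= (63s + 72st − 21t − 24t^2)(t − 5s − 8)    [distributive law]
= 63st − 315s^2 − 504s + 72st^2 − 360s^2t − 576st − 21t^2 + 105st + 168t − 24t^3 + 120st^2 + 192t^2    [distributive law]
= −408st − 315s^2 − 504s + 192st^2 − 360s^2t + 171t^2 + 168t − 24t^3    [combine like terms]

−408st − 315s^2 − 504s + 192st^2 − 360s^2t + 171t^2 + 168t − 24t^3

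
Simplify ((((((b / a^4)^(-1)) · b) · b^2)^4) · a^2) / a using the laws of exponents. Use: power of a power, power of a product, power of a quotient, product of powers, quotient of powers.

a^17b^8

((((((b / a^4)^(-1)) · b) · b^2)^4) · a^2) / a
= ((((((b / a^4)^(-1)) · b)^4) · ((b^2)^4)) · a^2) / a    [power of a product]
= ((((((b / a^4)^(-1))^4) · (b^4)) · ((b^2)^4)) · a^2) / a    [power of a product]
= (((((b / a^4)^(-4)) · (b^4)) · ((b^2)^4)) · a^2) / a    [power of a power]
= (((((b^(-4)) / ((a^4)^(-4))) · (b^4)) · ((b^2)^4)) · a^2) / a    [power of a quotient]
= ((((b^(-4) / a^(-16)) · (b^4)) · ((b^2)^4)) · a^2) / a    [power of a power]
= ((((b^(-4) / a^(-16)) · b^4) · b^8) · a^2) / a    [power of a power]
= a^17b^8    [quotient of powers; product of powers]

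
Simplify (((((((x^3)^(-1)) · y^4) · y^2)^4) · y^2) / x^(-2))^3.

(((((((x^3)^(-1)) · y^4) · y^2)^4) · y^2) / x^(-2))^3
= (((((((x^3)^(-1)) · y^4) · y^2)^4) · y^2)^3) / ((x^(-2))^3)    [power of a quotient]
= (((((((x^3)^(-1)) · y^4) · y^2)^4)^3) · ((y^2)^3)) / ((x^(-2))^3)    [power of a product]
= ((((((x^3)^(-1)) · y^4) · y^2)^12) · ((y^2)^3)) / ((x^(-2))^3)    [power of a power]
= ((((((x^3)^(-1)) · y^4)^12) · ((y^2)^12)) · ((y^2)^3)) / ((x^(-2))^3)    [power of a product]
= ((((((x^3)^(-1))^12) · ((y^4)^12)) · ((y^2)^12)) · ((y^2)^3)) / ((x^(-2))^3)    [power of a product]
= (((((x^3)^(-12)) · ((y^4)^12)) · ((y^2)^12)) · ((y^2)^3)) / ((x^(-2))^3)    [power of a power]
= (((x^(-36) · ((y^4)^12)) · ((y^2)^12)) · ((y^2)^3)) / ((x^(-2))^3)    [power of a power]
= (((x^(-36) · y^48) · ((y^2)^12)) · ((y^2)^3)) / ((x^(-2))^3)    [power of a power]
= (((x^(-36) · y^48) · y^24) · ((y^2)^3)) / ((x^(-2))^3)    [power of a power]
= (((x^(-36) · y^48) · y^24) · y^6) / ((x^(-2))^3)    [power of a power]
= (((x^(-36) · y^48) · y^24) · y^6) / x^(-6)    [power of a power]
= x^(-30)·y^78    [quotient of powers; product of powers]

x^(-30)·y^78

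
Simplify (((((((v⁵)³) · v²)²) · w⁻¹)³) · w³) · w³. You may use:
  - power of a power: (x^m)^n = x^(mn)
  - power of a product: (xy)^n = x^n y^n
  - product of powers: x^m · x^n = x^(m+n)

v¹⁰²w³

(((((((v⁵)³) · v²)²) · w⁻¹)³) · w³) · w³
= (((((((v⁵)³) · v²)²)³) · ((w⁻¹)³)) · w³) · w³    [power of a product]
= ((((((v⁵)³) · v²)⁶) · ((w⁻¹)³)) · w³) · w³    [power of a power]
= ((((((v⁵)³)⁶) · ((v²)⁶)) · ((w⁻¹)³)) · w³) · w³    [power of a product]
= (((((v⁵)¹⁸) · ((v²)⁶)) · ((w⁻¹)³)) · w³) · w³    [power of a power]
= (((v⁹⁰ · ((v²)⁶)) · ((w⁻¹)³)) · w³) · w³    [power of a power]
= (((v⁹⁰ · v¹²) · ((w⁻¹)³)) · w³) · w³    [power of a power]
= ((v¹⁰² · ((w⁻¹)³)) · w³) · w³    [product of powers]
= ((v¹⁰² · w⁻³) · w³) · w³    [power of a power]
= v¹⁰²w³    [product of powers]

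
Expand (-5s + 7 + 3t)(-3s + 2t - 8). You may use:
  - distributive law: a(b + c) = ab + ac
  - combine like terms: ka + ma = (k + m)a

15s² - 19st + 19s - 10t - 56 + 6t²

(-5s + 7 + 3t)(-3s + 2t - 8)
= 15s² - 10st + 40s - 21s + 14t - 56 - 9st + 6t² - 24t    [distributive law]
= 15s² - 19st + 19s - 10t - 56 + 6t²    [combine like terms]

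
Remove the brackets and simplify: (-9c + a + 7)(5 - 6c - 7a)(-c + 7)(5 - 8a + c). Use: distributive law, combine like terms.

1681c² - 3562ac² + 195c³ - 2975c + 7059ac + 375ac³ - 54c⁴ + 463a²c² - 3558a²c - 3500a + 2219a² - 56a³c + 392a³ + 1225

(-9c + a + 7)(5 - 6c - 7a)(-c + 7)(5 - 8a + c)
= (-45c + 54c² + 63ac + 5a - 6ac - 7a² + 35 - 42c - 49a)(-c + 7)(5 - 8a + c)    [distributive law]
= (-87c + 54c² + 57ac - 44a - 7a² + 35)(-c + 7)(5 - 8a + c)    [combine like terms]
= (87c² - 609c - 54c³ + 378c² - 57ac² + 399ac + 44ac - 308a + 7a²c - 49a² - 35c + 245)(5 - 8a + c)    [distributive law]
= (465c² - 644c - 54c³ - 57ac² + 443ac - 308a + 7a²c - 49a² + 245)(5 - 8a + c)    [combine like terms]
= 2325c² - 3720ac² + 465c³ - 3220c + 5152ac - 644c² - 270c³ + 432ac³ - 54c⁴ - 285ac² + 456a²c² - 57ac³ + 2215ac - 3544a²c + 443ac² - 1540a + 2464a² - 308ac + 35a²c - 56a³c + 7a²c² - 245a² + 392a³ - 49a²c + 1225 - 1960a + 245c    [distributive law]
= 1681c² - 3562ac² + 195c³ - 2975c + 7059ac + 375ac³ - 54c⁴ + 463a²c² - 3558a²c - 3500a + 2219a² - 56a³c + 392a³ + 1225    [combine like terms]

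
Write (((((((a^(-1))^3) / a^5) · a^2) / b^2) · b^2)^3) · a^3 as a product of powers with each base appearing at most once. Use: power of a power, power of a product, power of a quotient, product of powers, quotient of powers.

a^(-15)

(((((((a^(-1))^3) / a^5) · a^2) / b^2) · b^2)^3) · a^3
= (((((((a^(-1))^3) / a^5) · a^2) / b^2)^3) · ((b^2)^3)) · a^3    [power of a product]
= (((((((a^(-1))^3) / a^5) · a^2)^3) / ((b^2)^3)) · ((b^2)^3)) · a^3    [power of a quotient]
= (((((((a^(-1))^3) / a^5)^3) · ((a^2)^3)) / ((b^2)^3)) · ((b^2)^3)) · a^3    [power of a product]
= (((((((a^(-1))^3)^3) / ((a^5)^3)) · ((a^2)^3)) / ((b^2)^3)) · ((b^2)^3)) · a^3    [power of a quotient]
= ((((((a^(-1))^9) / ((a^5)^3)) · ((a^2)^3)) / ((b^2)^3)) · ((b^2)^3)) · a^3    [power of a power]
= ((((a^(-9) / ((a^5)^3)) · ((a^2)^3)) / ((b^2)^3)) · ((b^2)^3)) · a^3    [power of a power]
= ((((a^(-9) / a^15) · ((a^2)^3)) / ((b^2)^3)) · ((b^2)^3)) · a^3    [power of a power]
= (((a^(-24) · ((a^2)^3)) / ((b^2)^3)) · ((b^2)^3)) · a^3    [quotient of powers]
= (((a^(-24) · a^6) / ((b^2)^3)) · ((b^2)^3)) · a^3    [power of a power]
= ((a^(-18) / ((b^2)^3)) · ((b^2)^3)) · a^3    [product of powers]
= ((a^(-18) / b^6) · ((b^2)^3)) · a^3    [power of a power]
= ((a^(-18) / b^6) · b^6) · a^3    [power of a power]
= a^(-15)    [quotient of powers; product of powers]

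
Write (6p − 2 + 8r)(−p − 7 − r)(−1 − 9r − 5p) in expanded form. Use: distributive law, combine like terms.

206p^2 + 124p^2r + 30p^3 − 30p + 644pr + 166pr^2 − 14 − 72r + 494r^2 + 72r^3

(6p − 2 + 8r)(−p − 7 − r)(−1 − 9r − 5p)
= (−6p^2 − 42p − 6pr + 2p + 14 + 2r − 8pr − 56r − 8r^2)(−1 − 9r − 5p)    [distributive law]
= (−6p^2 − 40p − 14pr + 14 − 54r − 8r^2)(−1 − 9r − 5p)    [combine like terms]
= 6p^2 + 54p^2r + 30p^3 + 40p + 360pr + 200p^2 + 14pr + 126pr^2 + 70p^2r − 14 − 126r − 70p + 54r + 486r^2 + 270pr + 8r^2 + 72r^3 + 40pr^2    [distributive law]
= 206p^2 + 124p^2r + 30p^3 − 30p + 644pr + 166pr^2 − 14 − 72r + 494r^2 + 72r^3    [combine like terms]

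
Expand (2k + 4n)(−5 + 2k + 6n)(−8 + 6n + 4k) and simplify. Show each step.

(2k + 4n)(−5 + 2k + 6n)(−8 + 6n + 4k)
= (−10k + 4k² + 12kn − 20n + 8kn + 24n²)(−8 + 6n + 4k)    [distributive law]
= (−10k + 4k² + 20kn − 20n + 24n²)(−8 + 6n + 4k)    [combine like terms]
= 80k − 60kn − 40k² − 32k² + 24k²n + 16k³ − 160kn + 120kn² + 80k²n + 160n − 120n² − 80kn − 192n² + 144n³ + 96kn²    [distributive law]
= 80k − 300kn − 72k² + 104k²n + 16k³ + 216kn² + 160n − 312n² + 144n³    [combine like terms]

80k − 300kn − 72k² + 104k²n + 16k³ + 216kn² + 160n − 312n² + 144n³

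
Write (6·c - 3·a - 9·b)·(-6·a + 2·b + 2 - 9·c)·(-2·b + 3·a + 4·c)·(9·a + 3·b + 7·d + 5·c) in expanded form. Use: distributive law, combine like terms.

5076·a^2·b·c - 1605·a·b^2·c + 3423·a·b·c·d + 6171·a·b·c^2 + 675·a^3·c + 315·a^2·c·d - 1557·a^2·c^2 - 1386·a·c^2·d - 2934·a·c^3 - 594·b^3·c - 1806·b^2·c·d + 150·b^2·c^2 + 3360·b·c^2·d + 1752·b·c^3 - 1038·a·b·c - 108·b^2·c - 672·b·c·d - 336·b·c^2 + 18·a^2·c + 84·a·c·d + 492·a·c^2 + 336·c^2·d + 240·c^3 - 1512·c^3·d - 1080·c^4 + 1134·a^3·b - 1026·a^2·b^2 + 756·a^2·b·d + 486·a^4 + 378·a^3·d - 126·a·b^3 - 1050·a·b^2·d - 432·a^2·b + 198·a·b^2 - 294·a·b·d - 162·a^3 - 126·a^2·d + 108·b^4 + 252·b^3·d + 108·b^3 + 252·b^2·d

(6·c - 3·a - 9·b)·(-6·a + 2·b + 2 - 9·c)·(-2·b + 3·a + 4·c)·(9·a + 3·b + 7·d + 5·c)
= (-36·a·c + 12·b·c + 12·c - 54·c^2 + 18·a^2 - 6·a·b - 6·a + 27·a·c + 54·a·b - 18·b^2 - 18·b + 81·b·c)·(-2·b + 3·a + 4·c)·(9·a + 3·b + 7·d + 5·c)    [distributive law]
= (-9·a·c + 93·b·c + 12·c - 54·c^2 + 18·a^2 + 48·a·b - 6·a - 18·b^2 - 18·b)·(-2·b + 3·a + 4·c)·(9·a + 3·b + 7·d + 5·c)    [combine like terms]
= (18·a·b·c - 27·a^2·c - 36·a·c^2 - 186·b^2·c + 279·a·b·c + 372·b·c^2 - 24·b·c + 36·a·c + 48·c^2 + 108·b·c^2 - 162·a·c^2 - 216·c^3 - 36·a^2·b + 54·a^3 + 72·a^2·c - 96·a·b^2 + 144·a^2·b + 192·a·b·c + 12·a·b - 18·a^2 - 24·a·c + 36·b^3 - 54·a·b^2 - 72·b^2·c + 36·b^2 - 54·a·b - 72·b·c)·(9·a + 3·b + 7·d + 5·c)    [distributive law]
= (489·a·b·c + 45·a^2·c - 198·a·c^2 - 258·b^2·c + 480·b·c^2 - 96·b·c + 12·a·c + 48·c^2 - 216·c^3 + 108·a^2·b + 54·a^3 - 150·a·b^2 - 42·a·b - 18·a^2 + 36·b^3 + 36·b^2)·(9·a + 3·b + 7·d + 5·c)    [combine like terms]
= 4401·a^2·b·c + 1467·a·b^2·c + 3423·a·b·c·d + 2445·a·b·c^2 + 405·a^3·c + 135·a^2·b·c + 315·a^2·c·d + 225·a^2·c^2 - 1782·a^2·c^2 - 594·a·b·c^2 - 1386·a·c^2·d - 990·a·c^3 - 2322·a·b^2·c - 774·b^3·c - 1806·b^2·c·d - 1290·b^2·c^2 + 4320·a·b·c^2 + 1440·b^2·c^2 + 3360·b·c^2·d + 2400·b·c^3 - 864·a·b·c - 288·b^2·c - 672·b·c·d - 480·b·c^2 + 108·a^2·c + 36·a·b·c + 84·a·c·d + 60·a·c^2 + 432·a·c^2 + 144·b·c^2 + 336·c^2·d + 240·c^3 - 1944·a·c^3 - 648·b·c^3 - 1512·c^3·d - 1080·c^4 + 972·a^3·b + 324·a^2·b^2 + 756·a^2·b·d + 540·a^2·b·c + 486·a^4 + 162·a^3·b + 378·a^3·d + 270·a^3·c - 1350·a^2·b^2 - 450·a·b^3 - 1050·a·b^2·d - 750·a·b^2·c - 378·a^2·b - 126·a·b^2 - 294·a·b·d - 210·a·b·c - 162·a^3 - 54·a^2·b - 126·a^2·d - 90·a^2·c + 324·a·b^3 + 108·b^4 + 252·b^3·d + 180·b^3·c + 324·a·b^2 + 108·b^3 + 252·b^2·d + 180·b^2·c    [distributive law]
= 5076·a^2·b·c - 1605·a·b^2·c + 3423·a·b·c·d + 6171·a·b·c^2 + 675·a^3·c + 315·a^2·c·d - 1557·a^2·c^2 - 1386·a·c^2·d - 2934·a·c^3 - 594·b^3·c - 1806·b^2·c·d + 150·b^2·c^2 + 3360·b·c^2·d + 1752·b·c^3 - 1038·a·b·c - 108·b^2·c - 672·b·c·d - 336·b·c^2 + 18·a^2·c + 84·a·c·d + 492·a·c^2 + 336·c^2·d + 240·c^3 - 1512·c^3·d - 1080·c^4 + 1134·a^3·b - 1026·a^2·b^2 + 756·a^2·b·d + 486·a^4 + 378·a^3·d - 126·a·b^3 - 1050·a·b^2·d - 432·a^2·b + 198·a·b^2 - 294·a·b·d - 162·a^3 - 126·a^2·d + 108·b^4 + 252·b^3·d + 108·b^3 + 252·b^2·d    [combine like terms]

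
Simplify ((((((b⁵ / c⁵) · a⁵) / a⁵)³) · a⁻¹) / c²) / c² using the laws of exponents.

((((((b⁵ / c⁵) · a⁵) / a⁵)³) · a⁻¹) / c²) / c²
= ((((((b⁵ / c⁵) · a⁵)³) / ((a⁵)³)) · a⁻¹) / c²) / c²    [power of a quotient]
= ((((((b⁵ / c⁵)³) · ((a⁵)³)) / ((a⁵)³)) · a⁻¹) / c²) / c²    [power of a product]
= (((((((b⁵)³) / ((c⁵)³)) · ((a⁵)³)) / ((a⁵)³)) · a⁻¹) / c²) / c²    [power of a quotient]
= (((((b¹⁵ / ((c⁵)³)) · ((a⁵)³)) / ((a⁵)³)) · a⁻¹) / c²) / c²    [power of a power]
= (((((b¹⁵ / c¹⁵) · ((a⁵)³)) / ((a⁵)³)) · a⁻¹) / c²) / c²    [power of a power]
= (((((b¹⁵ / c¹⁵) · a¹⁵) / ((a⁵)³)) · a⁻¹) / c²) / c²    [power of a power]
= (((((b¹⁵ / c¹⁵) · a¹⁵) / a¹⁵) · a⁻¹) / c²) / c²    [power of a power]
= a⁻¹·b¹⁵·c⁻¹⁹    [quotient of powers; product of powers]

a⁻¹·b¹⁵·c⁻¹⁹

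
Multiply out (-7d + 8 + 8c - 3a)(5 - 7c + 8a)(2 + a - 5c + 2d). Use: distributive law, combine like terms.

(-7d + 8 + 8c - 3a)(5 - 7c + 8a)(2 + a - 5c + 2d)
= (-35d + 49cd - 56ad + 40 - 56c + 64a + 40c - 56c² + 64ac - 15a + 21ac - 24a²)(2 + a - 5c + 2d)    [distributive law]
= (-35d + 49cd - 56ad + 40 - 16c + 49a - 56c² + 85ac - 24a²)(2 + a - 5c + 2d)    [combine like terms]
= -70d - 35ad + 175cd - 70d² + 98cd + 49acd - 245c²d + 98cd² - 112ad - 56a²d + 280acd - 112ad² + 80 + 40a - 200c + 80d - 32c - 16ac + 80c² - 32cd + 98a + 49a² - 245ac + 98ad - 112c² - 56ac² + 280c³ - 112c²d + 170ac + 85a²c - 425ac² + 170acd - 48a² - 24a³ + 120a²c - 48a²d    [distributive law]
= 10d - 49ad + 241cd - 70d² + 499acd - 357c²d + 98cd² - 104a²d - 112ad² + 80 + 138a - 232c - 91ac - 32c² + a² - 481ac² + 280c³ + 205a²c - 24a³    [combine like terms]

10d - 49ad + 241cd - 70d² + 499acd - 357c²d + 98cd² - 104a²d - 112ad² + 80 + 138a - 232c - 91ac - 32c² + a² - 481ac² + 280c³ + 205a²c - 24a³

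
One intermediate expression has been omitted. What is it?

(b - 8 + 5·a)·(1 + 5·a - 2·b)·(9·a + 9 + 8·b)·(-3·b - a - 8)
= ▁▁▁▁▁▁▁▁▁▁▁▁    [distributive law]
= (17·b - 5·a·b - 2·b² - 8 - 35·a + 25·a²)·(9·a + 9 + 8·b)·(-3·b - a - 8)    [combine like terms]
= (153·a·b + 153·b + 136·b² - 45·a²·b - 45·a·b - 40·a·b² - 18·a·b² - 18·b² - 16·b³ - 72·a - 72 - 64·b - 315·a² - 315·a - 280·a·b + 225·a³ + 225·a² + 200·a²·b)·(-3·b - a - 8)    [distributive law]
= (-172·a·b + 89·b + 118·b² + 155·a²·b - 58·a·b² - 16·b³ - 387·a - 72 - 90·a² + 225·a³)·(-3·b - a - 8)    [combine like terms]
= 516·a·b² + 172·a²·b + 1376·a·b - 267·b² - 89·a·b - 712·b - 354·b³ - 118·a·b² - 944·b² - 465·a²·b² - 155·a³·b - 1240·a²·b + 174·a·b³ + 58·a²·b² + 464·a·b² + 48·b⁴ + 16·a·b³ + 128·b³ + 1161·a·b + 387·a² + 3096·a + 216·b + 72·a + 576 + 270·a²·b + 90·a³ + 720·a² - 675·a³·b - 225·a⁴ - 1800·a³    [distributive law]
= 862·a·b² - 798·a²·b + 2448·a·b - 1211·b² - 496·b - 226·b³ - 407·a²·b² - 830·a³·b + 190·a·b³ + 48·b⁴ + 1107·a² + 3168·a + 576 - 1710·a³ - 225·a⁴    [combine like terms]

By distributive law:

(b + 5·a·b - 2·b² - 8 - 40·a + 16·b + 5·a + 25·a² - 10·a·b)·(9·a + 9 + 8·b)·(-3·b - a - 8)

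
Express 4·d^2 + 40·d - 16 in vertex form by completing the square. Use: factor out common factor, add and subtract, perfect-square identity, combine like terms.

4·d^2 + 40·d - 16
= 4(d^2 + 10·d) - 16    [factor out 4 from the d-terms]
= 4(d^2 + 10·d + 25 - 25) - 16    [add and subtract 25 inside the bracket]
= 4(d + 5)^2 - 100 - 16    [perfect-square identity]
= 4(d + 5)^2 - 116    [combine constants]

4(d + 5)^2 - 116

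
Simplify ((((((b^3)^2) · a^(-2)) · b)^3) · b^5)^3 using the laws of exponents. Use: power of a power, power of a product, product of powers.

((((((b^3)^2) · a^(-2)) · b)^3) · b^5)^3
= ((((((b^3)^2) · a^(-2)) · b)^3)^3) · ((b^5)^3)    [power of a product]
= (((((b^3)^2) · a^(-2)) · b)^9) · ((b^5)^3)    [power of a power]
= (((((b^3)^2) · a^(-2))^9) · (b^9)) · ((b^5)^3)    [power of a product]
= (((((b^3)^2)^9) · ((a^(-2))^9)) · (b^9)) · ((b^5)^3)    [power of a product]
= ((((b^3)^18) · ((a^(-2))^9)) · (b^9)) · ((b^5)^3)    [power of a power]
= ((b^54 · ((a^(-2))^9)) · (b^9)) · ((b^5)^3)    [power of a power]
= ((b^54 · a^(-18)) · (b^9)) · ((b^5)^3)    [power of a power]
= ((b^54 · a^(-18)) · b^9) · b^15    [power of a power]
= a^(-18)b^78    [product of powers]

a^(-18)b^78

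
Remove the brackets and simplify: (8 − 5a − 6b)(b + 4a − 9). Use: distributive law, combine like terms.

(8 − 5a − 6b)(b + 4a − 9)
= 8b + 32a − 72 − 5ab − 20a^2 + 45a − 6b^2 − 24ab + 54b    [distributive law]
= 62b + 77a − 72 − 29ab − 20a^2 − 6b^2    [combine like terms]

62b + 77a − 72 − 29ab − 20a^2 − 6b^2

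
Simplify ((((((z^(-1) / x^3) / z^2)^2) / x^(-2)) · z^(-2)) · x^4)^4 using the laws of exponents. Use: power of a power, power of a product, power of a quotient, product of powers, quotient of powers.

z^(-32)

((((((z^(-1) / x^3) / z^2)^2) / x^(-2)) · z^(-2)) · x^4)^4
= ((((((z^(-1) / x^3) / z^2)^2) / x^(-2)) · z^(-2))^4) · ((x^4)^4)    [power of a product]
= ((((((z^(-1) / x^3) / z^2)^2) / x^(-2))^4) · ((z^(-2))^4)) · ((x^4)^4)    [power of a product]
= ((((((z^(-1) / x^3) / z^2)^2)^4) / ((x^(-2))^4)) · ((z^(-2))^4)) · ((x^4)^4)    [power of a quotient]
= (((((z^(-1) / x^3) / z^2)^8) / ((x^(-2))^4)) · ((z^(-2))^4)) · ((x^4)^4)    [power of a power]
= (((((z^(-1) / x^3)^8) / ((z^2)^8)) / ((x^(-2))^4)) · ((z^(-2))^4)) · ((x^4)^4)    [power of a quotient]
= ((((((z^(-1))^8) / ((x^3)^8)) / ((z^2)^8)) / ((x^(-2))^4)) · ((z^(-2))^4)) · ((x^4)^4)    [power of a quotient]
= ((((z^(-8) / ((x^3)^8)) / ((z^2)^8)) / ((x^(-2))^4)) · ((z^(-2))^4)) · ((x^4)^4)    [power of a power]
= ((((z^(-8) / x^24) / ((z^2)^8)) / ((x^(-2))^4)) · ((z^(-2))^4)) · ((x^4)^4)    [power of a power]
= ((((z^(-8) / x^24) / z^16) / ((x^(-2))^4)) · ((z^(-2))^4)) · ((x^4)^4)    [power of a power]
= ((((z^(-8) / x^24) / z^16) / x^(-8)) · ((z^(-2))^4)) · ((x^4)^4)    [power of a power]
= ((((z^(-8) / x^24) / z^16) / x^(-8)) · z^(-8)) · ((x^4)^4)    [power of a power]
= ((((z^(-8) / x^24) / z^16) / x^(-8)) · z^(-8)) · x^16    [power of a power]
= z^(-32)    [quotient of powers; product of powers]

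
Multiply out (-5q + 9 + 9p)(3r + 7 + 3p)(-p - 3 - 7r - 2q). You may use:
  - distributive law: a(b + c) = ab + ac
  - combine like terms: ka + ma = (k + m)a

66pqr + 236qr + 105qr^2 + 30q^2r - 100pq - 21q + 70q^2 - 39p^2q + 30pq^2 - 738pr - 522r - 189r^2 - 333p - 189 - 171p^2 - 216p^2r - 189pr^2 - 27p^3

(-5q + 9 + 9p)(3r + 7 + 3p)(-p - 3 - 7r - 2q)
= (-15qr - 35q - 15pq + 27r + 63 + 27p + 27pr + 63p + 27p^2)(-p - 3 - 7r - 2q)    [distributive law]
= (-15qr - 35q - 15pq + 27r + 63 + 90p + 27pr + 27p^2)(-p - 3 - 7r - 2q)    [combine like terms]
= 15pqr + 45qr + 105qr^2 + 30q^2r + 35pq + 105q + 245qr + 70q^2 + 15p^2q + 45pq + 105pqr + 30pq^2 - 27pr - 81r - 189r^2 - 54qr - 63p - 189 - 441r - 126q - 90p^2 - 270p - 630pr - 180pq - 27p^2r - 81pr - 189pr^2 - 54pqr - 27p^3 - 81p^2 - 189p^2r - 54p^2q    [distributive law]
= 66pqr + 236qr + 105qr^2 + 30q^2r - 100pq - 21q + 70q^2 - 39p^2q + 30pq^2 - 738pr - 522r - 189r^2 - 333p - 189 - 171p^2 - 216p^2r - 189pr^2 - 27p^3    [combine like terms]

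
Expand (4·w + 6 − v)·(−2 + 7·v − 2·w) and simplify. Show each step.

−20·w + 30·v·w − 8·w^2 − 12 + 44·v − 7·v^2

(4·w + 6 − v)·(−2 + 7·v − 2·w)
= −8·w + 28·v·w − 8·w^2 − 12 + 42·v − 12·w + 2·v − 7·v^2 + 2·v·w    [distributive law]
= −20·w + 30·v·w − 8·w^2 − 12 + 44·v − 7·v^2    [combine like terms]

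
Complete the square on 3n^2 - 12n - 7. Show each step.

3(n - 2)^2 - 19

3n^2 - 12n - 7
= 3(n^2 - 4n) - 7    [factor out 3 from the n-terms]
= 3(n^2 - 4n + 4 - 4) - 7    [add and subtract 4 inside the bracket]
= 3(n - 2)^2 - 12 - 7    [perfect-square identity]
= 3(n - 2)^2 - 19    [combine constants]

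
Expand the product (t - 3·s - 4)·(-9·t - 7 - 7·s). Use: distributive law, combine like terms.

(t - 3·s - 4)·(-9·t - 7 - 7·s)
= -9·t² - 7·t - 7·s·t + 27·s·t + 21·s + 21·s² + 36·t + 28 + 28·s    [distributive law]
= -9·t² + 29·t + 20·s·t + 49·s + 21·s² + 28    [combine like terms]

-9·t² + 29·t + 20·s·t + 49·s + 21·s² + 28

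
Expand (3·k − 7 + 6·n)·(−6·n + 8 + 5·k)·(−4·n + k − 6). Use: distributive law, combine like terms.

−84·k·n^2 − 48·k^2·n + 62·k·n − 101·k^2 + 10·k + 15·k^3 − 144·n^2 − 316·n + 336 + 144·n^3

(3·k − 7 + 6·n)·(−6·n + 8 + 5·k)·(−4·n + k − 6)
= (−18·k·n + 24·k + 15·k^2 + 42·n − 56 − 35·k − 36·n^2 + 48·n + 30·k·n)·(−4·n + k − 6)    [distributive law]
= (12·k·n − 11·k + 15·k^2 + 90·n − 56 − 36·n^2)·(−4·n + k − 6)    [combine like terms]
= −48·k·n^2 + 12·k^2·n − 72·k·n + 44·k·n − 11·k^2 + 66·k − 60·k^2·n + 15·k^3 − 90·k^2 − 360·n^2 + 90·k·n − 540·n + 224·n − 56·k + 336 + 144·n^3 − 36·k·n^2 + 216·n^2    [distributive law]
= −84·k·n^2 − 48·k^2·n + 62·k·n − 101·k^2 + 10·k + 15·k^3 − 144·n^2 − 316·n + 336 + 144·n^3    [combine like terms]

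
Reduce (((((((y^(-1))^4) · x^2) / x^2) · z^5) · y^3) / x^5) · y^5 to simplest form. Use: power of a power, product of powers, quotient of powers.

(((((((y^(-1))^4) · x^2) / x^2) · z^5) · y^3) / x^5) · y^5
= (((((y^(-4) · x^2) / x^2) · z^5) · y^3) / x^5) · y^5    [power of a power]
= x^(-5)y^4z^5    [quotient of powers; product of powers]

x^(-5)y^4z^5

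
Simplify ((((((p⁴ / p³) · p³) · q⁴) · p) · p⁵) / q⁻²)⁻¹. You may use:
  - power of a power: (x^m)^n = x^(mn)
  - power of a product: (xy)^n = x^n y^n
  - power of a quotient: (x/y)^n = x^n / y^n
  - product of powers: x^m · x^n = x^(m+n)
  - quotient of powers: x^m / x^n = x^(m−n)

((((((p⁴ / p³) · p³) · q⁴) · p) · p⁵) / q⁻²)⁻¹
= ((((((p⁴ / p³) · p³) · q⁴) · p) · p⁵)⁻¹) / ((q⁻²)⁻¹)    [power of a quotient]
= ((((((p⁴ / p³) · p³) · q⁴) · p)⁻¹) · ((p⁵)⁻¹)) / ((q⁻²)⁻¹)    [power of a product]
= ((((((p⁴ / p³) · p³) · q⁴)⁻¹) · (p⁻¹)) · ((p⁵)⁻¹)) / ((q⁻²)⁻¹)    [power of a product]
= ((((((p⁴ / p³) · p³)⁻¹) · ((q⁴)⁻¹)) · (p⁻¹)) · ((p⁵)⁻¹)) / ((q⁻²)⁻¹)    [power of a product]
= ((((((p⁴ / p³)⁻¹) · ((p³)⁻¹)) · ((q⁴)⁻¹)) · (p⁻¹)) · ((p⁵)⁻¹)) / ((q⁻²)⁻¹)    [power of a product]
= (((((((p⁴)⁻¹) / ((p³)⁻¹)) · ((p³)⁻¹)) · ((q⁴)⁻¹)) · (p⁻¹)) · ((p⁵)⁻¹)) / ((q⁻²)⁻¹)    [power of a quotient]
= (((((p⁻⁴ / ((p³)⁻¹)) · ((p³)⁻¹)) · ((q⁴)⁻¹)) · (p⁻¹)) · ((p⁵)⁻¹)) / ((q⁻²)⁻¹)    [power of a power]
= (((((p⁻⁴ / p⁻³) · ((p³)⁻¹)) · ((q⁴)⁻¹)) · (p⁻¹)) · ((p⁵)⁻¹)) / ((q⁻²)⁻¹)    [power of a power]
= ((((p⁻¹ · ((p³)⁻¹)) · ((q⁴)⁻¹)) · (p⁻¹)) · ((p⁵)⁻¹)) / ((q⁻²)⁻¹)    [quotient of powers]
= ((((p⁻¹ · p⁻³) · ((q⁴)⁻¹)) · (p⁻¹)) · ((p⁵)⁻¹)) / ((q⁻²)⁻¹)    [power of a power]
= (((p⁻⁴ · ((q⁴)⁻¹)) · (p⁻¹)) · ((p⁵)⁻¹)) / ((q⁻²)⁻¹)    [product of powers]
= (((p⁻⁴ · q⁻⁴) · (p⁻¹)) · ((p⁵)⁻¹)) / ((q⁻²)⁻¹)    [power of a power]
= (((p⁻⁴ · q⁻⁴) · p⁻¹) · p⁻⁵) / ((q⁻²)⁻¹)    [power of a power]
= (((p⁻⁴ · q⁻⁴) · p⁻¹) · p⁻⁵) / q²    [power of a power]
= p⁻¹⁰q⁻⁶    [quotient of powers; product of powers]

p⁻¹⁰q⁻⁶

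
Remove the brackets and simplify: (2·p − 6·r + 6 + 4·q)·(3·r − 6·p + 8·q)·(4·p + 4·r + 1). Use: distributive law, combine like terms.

120·p^2·r + 96·p·r^2 − 30·p·r − 48·p^3 − 156·p^2 − 32·p^2·q − 176·p·q·r + 184·p·q − 72·r^3 + 54·r^2 − 144·q·r^2 + 156·q·r + 18·r − 36·p + 48·q + 128·p·q^2 + 128·q^2·r + 32·q^2

(2·p − 6·r + 6 + 4·q)·(3·r − 6·p + 8·q)·(4·p + 4·r + 1)
= (6·p·r − 12·p^2 + 16·p·q − 18·r^2 + 36·p·r − 48·q·r + 18·r − 36·p + 48·q + 12·q·r − 24·p·q + 32·q^2)·(4·p + 4·r + 1)    [distributive law]
= (42·p·r − 12·p^2 − 8·p·q − 18·r^2 − 36·q·r + 18·r − 36·p + 48·q + 32·q^2)·(4·p + 4·r + 1)    [combine like terms]
= 168·p^2·r + 168·p·r^2 + 42·p·r − 48·p^3 − 48·p^2·r − 12·p^2 − 32·p^2·q − 32·p·q·r − 8·p·q − 72·p·r^2 − 72·r^3 − 18·r^2 − 144·p·q·r − 144·q·r^2 − 36·q·r + 72·p·r + 72·r^2 + 18·r − 144·p^2 − 144·p·r − 36·p + 192·p·q + 192·q·r + 48·q + 128·p·q^2 + 128·q^2·r + 32·q^2    [distributive law]
= 120·p^2·r + 96·p·r^2 − 30·p·r − 48·p^3 − 156·p^2 − 32·p^2·q − 176·p·q·r + 184·p·q − 72·r^3 + 54·r^2 − 144·q·r^2 + 156·q·r + 18·r − 36·p + 48·q + 128·p·q^2 + 128·q^2·r + 32·q^2    [combine like terms]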